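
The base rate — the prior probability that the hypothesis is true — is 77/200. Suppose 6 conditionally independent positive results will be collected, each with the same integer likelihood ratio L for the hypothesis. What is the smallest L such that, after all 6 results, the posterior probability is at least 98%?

3

Prior odds = 0.385/0.615 = 77/123.
Target odds = 0.98/0.02 = 49.
Need L⁶ ≥ 49 ÷ (77/123) = 861/11.
2⁶ = 64 < 861/11 ≤ 729 = 3⁶, so L = 3.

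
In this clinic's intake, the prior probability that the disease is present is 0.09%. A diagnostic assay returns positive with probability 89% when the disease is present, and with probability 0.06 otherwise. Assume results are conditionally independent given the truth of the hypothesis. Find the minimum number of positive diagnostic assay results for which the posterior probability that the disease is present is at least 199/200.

Prior odds: 0.0009 ÷ 0.9991 = 9/9991.
Likelihood ratio of a positive result = 0.89/0.06 = 89/6.
Target odds: 0.995 ÷ 0.005 = 199.
Require (89/6)ⁿ ≥ 199 ÷ (9/9991) = 1988209/9.
(89/6)⁴ = 62742241/1296 falls short of 1988209/9 but (89/6)⁵ ≈718115 reaches it, so n = 5.

5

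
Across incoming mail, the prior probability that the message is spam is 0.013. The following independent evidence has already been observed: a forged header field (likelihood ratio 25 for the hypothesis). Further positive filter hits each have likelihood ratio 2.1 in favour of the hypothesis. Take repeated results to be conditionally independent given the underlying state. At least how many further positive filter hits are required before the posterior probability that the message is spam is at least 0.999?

11

Prior odds = 0.013/0.987 = 13/987.
Bayes factor of the evidence already in hand = 25.
Odds after that evidence = (13/987) × 25 = 325/987.
Target odds = 0.999/0.001 = 999.
Need 2.1ⁿ ≥ 999 ÷ (325/987) = 986013/325.
2.1¹⁰ ≈1667.99 falls short of 986013/325 but 2.1¹¹ ≈3502.78 reaches it, so n = 11.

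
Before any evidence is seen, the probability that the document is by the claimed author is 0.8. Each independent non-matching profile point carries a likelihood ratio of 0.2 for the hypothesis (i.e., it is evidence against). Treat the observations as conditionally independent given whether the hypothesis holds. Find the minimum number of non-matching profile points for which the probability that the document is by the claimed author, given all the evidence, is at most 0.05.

Prior odds: 0.8 ÷ 0.2 = 4.
Likelihood ratio per non-matching profile point = 0.2.
Target posterior odds = 0.05/0.95 = 1/19.
Need 4 × 0.2ⁿ ≤ 1/19, i.e. 0.2ⁿ ≤ 1/76.
0.2² = 0.04 is still above 1/76 but 0.2³ = 0.008 is at or below it, so n = 3.

3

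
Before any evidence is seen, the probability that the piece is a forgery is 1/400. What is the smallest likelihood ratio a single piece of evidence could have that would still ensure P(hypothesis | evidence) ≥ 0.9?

3591

Prior odds = 0.0025/0.9975 = 1/399.
Target odds = 0.9/0.1 = 9.
Required Bayes factor = 9 ÷ (1/399) = 3591.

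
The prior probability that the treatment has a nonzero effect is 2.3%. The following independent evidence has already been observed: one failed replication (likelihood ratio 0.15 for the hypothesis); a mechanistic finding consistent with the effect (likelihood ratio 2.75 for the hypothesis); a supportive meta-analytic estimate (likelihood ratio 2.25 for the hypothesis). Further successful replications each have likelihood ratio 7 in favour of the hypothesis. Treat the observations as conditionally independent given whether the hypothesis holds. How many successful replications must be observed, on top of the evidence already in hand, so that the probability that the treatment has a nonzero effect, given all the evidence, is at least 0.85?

Prior odds = 0.023/0.977 = 23/977.
Combined Bayes factor of the evidence already in hand = 0.15 × 2.75 × 2.25 = 0.928125.
Odds after that evidence = (23/977) × 0.928125 = 6831/312640.
Target odds = 0.85/0.15 = 17/3.
Need 7ⁿ ≥ 17/3 ÷ (6831/312640) = 5314880/20493.
7² = 49 falls short of 5314880/20493 but 7³ = 343 reaches it, so n = 3.

3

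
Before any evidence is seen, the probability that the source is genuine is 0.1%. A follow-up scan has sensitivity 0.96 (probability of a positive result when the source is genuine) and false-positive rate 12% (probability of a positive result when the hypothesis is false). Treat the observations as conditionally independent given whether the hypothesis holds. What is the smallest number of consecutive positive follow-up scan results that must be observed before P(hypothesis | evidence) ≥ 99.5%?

6

Prior odds: 0.001 ÷ 0.999 = 1/999.
Likelihood ratio of a positive result = 0.96/0.12 = 8.
Target odds: 0.995 ÷ 0.005 = 199.
Need (1/999) × 8ⁿ ≥ 199, i.e. 8ⁿ ≥ 198801.
8⁵ = 32768 falls short of 198801 but 8⁶ = 262144 reaches it, so n = 6.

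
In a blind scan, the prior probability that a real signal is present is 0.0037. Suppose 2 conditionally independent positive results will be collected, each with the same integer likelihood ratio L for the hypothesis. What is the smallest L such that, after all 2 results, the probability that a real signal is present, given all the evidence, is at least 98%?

115

Prior odds = 0.0037/0.9963 = 37/9963.
Target odds = 0.98/0.02 = 49.
Need L² ≥ 49 ÷ (37/9963) = 488187/37.
114² = 12996 < 488187/37 ≤ 13225 = 115², so L = 115.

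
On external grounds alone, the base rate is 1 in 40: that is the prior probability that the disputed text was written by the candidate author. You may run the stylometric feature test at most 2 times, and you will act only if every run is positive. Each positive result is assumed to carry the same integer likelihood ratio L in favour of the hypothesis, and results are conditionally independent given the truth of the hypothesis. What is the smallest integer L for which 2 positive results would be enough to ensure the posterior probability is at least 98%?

Prior odds = 0.025/0.975 = 1/39.
Target odds = 0.98/0.02 = 49.
Need L² ≥ 49 ÷ (1/39) = 1911.
43² = 1849 < 1911 ≤ 1936 = 44², so L = 44.

44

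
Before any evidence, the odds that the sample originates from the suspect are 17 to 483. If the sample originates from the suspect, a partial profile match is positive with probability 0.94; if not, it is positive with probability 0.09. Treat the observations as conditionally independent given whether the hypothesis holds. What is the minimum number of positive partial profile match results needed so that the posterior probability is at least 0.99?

4

Prior odds = 17/483.
Likelihood ratio of a positive = 0.94/0.09 = 94/9.
Target posterior odds = 0.99/0.01 = 99.
Need (17/483) × (94/9)ⁿ ≥ 99, i.e. (94/9)ⁿ ≥ 47817/17.
(94/9)³ = 830584/729 falls short of 47817/17 but (94/9)⁴ = 78074896/6561 reaches it, so n = 4.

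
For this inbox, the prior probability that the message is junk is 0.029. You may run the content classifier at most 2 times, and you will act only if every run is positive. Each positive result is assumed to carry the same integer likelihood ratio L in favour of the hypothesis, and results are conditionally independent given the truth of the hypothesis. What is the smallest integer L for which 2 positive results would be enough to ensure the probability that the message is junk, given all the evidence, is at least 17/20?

Prior odds = 0.029/0.971 = 29/971.
Target odds = 0.85/0.15 = 17/3.
Need L² ≥ 17/3 ÷ (29/971) = 16507/87.
13² = 169 < 16507/87 ≤ 196 = 14², so L = 14.

14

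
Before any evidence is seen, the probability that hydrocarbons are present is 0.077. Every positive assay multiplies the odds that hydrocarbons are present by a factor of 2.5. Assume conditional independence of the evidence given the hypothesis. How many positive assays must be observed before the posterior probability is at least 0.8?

5

Prior odds = 0.077/0.923 = 77/923.
Likelihood ratio per positive assay = 2.5.
Target odds: 0.8 ÷ 0.2 = 4.
Need (77/923) × 2.5ⁿ ≥ 4, i.e. 2.5ⁿ ≥ 3692/77.
2.5⁴ = 39.0625 falls short of 3692/77 but 2.5⁵ = 97.65625 reaches it, so n = 5.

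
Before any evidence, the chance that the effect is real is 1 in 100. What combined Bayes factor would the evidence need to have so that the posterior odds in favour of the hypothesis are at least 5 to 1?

Prior odds = 0.01/0.99 = 1/99.
Target odds = 5.
Required Bayes factor = 5 ÷ (1/99) = 495.

495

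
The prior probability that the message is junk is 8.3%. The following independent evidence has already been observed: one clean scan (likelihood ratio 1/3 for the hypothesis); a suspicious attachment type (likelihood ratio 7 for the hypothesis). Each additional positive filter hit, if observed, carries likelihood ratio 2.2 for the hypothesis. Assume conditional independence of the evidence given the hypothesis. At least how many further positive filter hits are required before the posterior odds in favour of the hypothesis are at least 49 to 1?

Prior odds = 0.083/0.917 = 83/917.
Combined Bayes factor of the evidence already in hand = (1/3) × 7 = 7/3.
Odds after that evidence = (83/917) × 7/3 = 83/393.
Target odds = 49.
Need 2.2ⁿ ≥ 49 ÷ (83/393) = 19257/83.
2.2⁶ = 1771561/15625 falls short of 19257/83 but 2.2⁷ = 19487171/78125 reaches it, so n = 7.

7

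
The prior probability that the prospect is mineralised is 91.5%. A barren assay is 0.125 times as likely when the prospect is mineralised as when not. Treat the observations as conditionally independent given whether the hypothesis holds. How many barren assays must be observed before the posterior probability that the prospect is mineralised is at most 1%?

4

Prior odds = 0.915/0.085 = 183/17.
Likelihood ratio per barren assay = 0.125.
Target posterior odds = 0.01/0.99 = 1/99.
Need (183/17) × 0.125ⁿ ≤ 1/99, i.e. 0.125ⁿ ≤ 17/18117.
0.125³ = 0.001953125 is still above 17/18117 but 0.125⁴ = 1/4096 is at or below it, so n = 4.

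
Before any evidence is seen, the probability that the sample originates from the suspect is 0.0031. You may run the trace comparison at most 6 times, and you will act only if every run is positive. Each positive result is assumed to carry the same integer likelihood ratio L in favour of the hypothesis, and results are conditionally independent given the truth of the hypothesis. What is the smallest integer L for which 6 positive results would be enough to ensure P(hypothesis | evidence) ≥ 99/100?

6

Prior odds = 0.0031/0.9969 = 31/9969.
Target odds = 0.99/0.01 = 99.
Need L⁶ ≥ 99 ÷ (31/9969) = 986931/31.
5⁶ = 15625 < 986931/31 ≤ 46656 = 6⁶, so L = 6.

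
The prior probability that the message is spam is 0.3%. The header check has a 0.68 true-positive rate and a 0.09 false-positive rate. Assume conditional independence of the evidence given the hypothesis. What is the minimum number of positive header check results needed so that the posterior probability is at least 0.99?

6

Prior odds: 0.003 ÷ 0.997 = 3/997.
Likelihood ratio of a positive result = 0.68/0.09 = 68/9.
Target posterior odds = 0.99/0.01 = 99.
Require (68/9)ⁿ ≥ 99 ÷ (3/997) = 32901.
(68/9)⁵ ≈24622.5 falls short of 32901 but (68/9)⁶ ≈186037 reaches it, so n = 6.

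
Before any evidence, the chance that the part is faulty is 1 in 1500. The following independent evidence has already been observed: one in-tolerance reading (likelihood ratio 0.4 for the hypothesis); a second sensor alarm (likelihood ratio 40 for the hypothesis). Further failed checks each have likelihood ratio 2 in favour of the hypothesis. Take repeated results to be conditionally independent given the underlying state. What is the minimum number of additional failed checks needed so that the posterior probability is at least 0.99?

14

Prior odds = (1/1500)/(1499/1500) = 1/1499.
Combined Bayes factor of the evidence already in hand = 0.4 × 40 = 16.
Odds after that evidence = (1/1499) × 16 = 16/1499.
Target odds = 0.99/0.01 = 99.
Need 2ⁿ ≥ 99 ÷ (16/1499) = 9275.0625.
2¹³ = 8192 falls short of 9275.0625 but 2¹⁴ = 16384 reaches it, so n = 14.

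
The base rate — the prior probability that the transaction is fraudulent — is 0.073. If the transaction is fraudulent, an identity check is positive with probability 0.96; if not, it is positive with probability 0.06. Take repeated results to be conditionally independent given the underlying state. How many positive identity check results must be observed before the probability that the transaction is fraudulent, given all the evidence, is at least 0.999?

Prior odds = 0.073/0.927 = 73/927.
Likelihood ratio of a positive = 0.96/0.06 = 16.
Target posterior odds = 0.999/0.001 = 999.
Require 16ⁿ ≥ 999 ÷ (73/927) = 926073/73.
16³ = 4096 falls short of 926073/73 but 16⁴ = 65536 reaches it, so n = 4.

4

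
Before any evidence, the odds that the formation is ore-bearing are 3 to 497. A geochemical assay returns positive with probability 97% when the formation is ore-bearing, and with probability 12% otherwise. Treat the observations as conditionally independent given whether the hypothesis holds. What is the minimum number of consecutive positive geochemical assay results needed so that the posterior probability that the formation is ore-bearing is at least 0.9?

4

Prior odds = 3/497.
Likelihood ratio of a positive result = 0.97/0.12 = 97/12.
Target odds: 0.9 ÷ 0.1 = 9.
Need (3/497) × (97/12)ⁿ ≥ 9, i.e. (97/12)ⁿ ≥ 1491.
(97/12)³ = 912673/1728 falls short of 1491 but (97/12)⁴ = 88529281/20736 reaches it, so n = 4.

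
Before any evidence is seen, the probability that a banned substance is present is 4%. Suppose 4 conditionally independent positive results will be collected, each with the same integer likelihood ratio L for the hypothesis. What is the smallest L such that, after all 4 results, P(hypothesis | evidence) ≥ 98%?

6

Prior odds = 0.04/0.96 = 1/24.
Target odds = 0.98/0.02 = 49.
Need L⁴ ≥ 49 ÷ (1/24) = 1176.
5⁴ = 625 < 1176 ≤ 1296 = 6⁴, so L = 6.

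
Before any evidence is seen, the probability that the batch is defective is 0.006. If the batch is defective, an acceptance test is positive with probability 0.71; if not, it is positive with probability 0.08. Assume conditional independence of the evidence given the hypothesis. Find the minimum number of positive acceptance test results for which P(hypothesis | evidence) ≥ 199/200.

Prior odds: 0.006 ÷ 0.994 = 3/497.
Likelihood ratio of a positive = 0.71/0.08 = 8.875.
Target posterior odds = 0.995/0.005 = 199.
Need (3/497) × 8.875ⁿ ≥ 199, i.e. 8.875ⁿ ≥ 98903/3.
8.875⁴ = 25411681/4096 falls short of 98903/3 but 8.875⁵ ≈55060.7 reaches it, so n = 5.

5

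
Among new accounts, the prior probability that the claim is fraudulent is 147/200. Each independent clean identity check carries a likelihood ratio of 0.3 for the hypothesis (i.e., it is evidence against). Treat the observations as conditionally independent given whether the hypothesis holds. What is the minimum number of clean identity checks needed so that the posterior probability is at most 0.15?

3

Prior odds = 0.735/0.265 = 147/53.
Likelihood ratio per clean identity check = 0.3.
Target posterior odds = 0.15/0.85 = 3/17.
Need (147/53) × 0.3ⁿ ≤ 3/17, i.e. 0.3ⁿ ≤ 53/833.
0.3² = 0.09 is still above 53/833 but 0.3³ = 0.027 is at or below it, so n = 3.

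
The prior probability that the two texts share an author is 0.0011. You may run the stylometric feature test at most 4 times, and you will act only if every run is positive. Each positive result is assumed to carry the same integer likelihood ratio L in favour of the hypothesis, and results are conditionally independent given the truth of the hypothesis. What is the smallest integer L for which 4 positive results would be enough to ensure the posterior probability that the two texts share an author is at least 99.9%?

Prior odds = 0.0011/0.9989 = 11/9989.
Target odds = 0.999/0.001 = 999.
Need L⁴ ≥ 999 ÷ (11/9989) = 9979011/11.
30⁴ = 810000 < 9979011/11 ≤ 923521 = 31⁴, so L = 31.

31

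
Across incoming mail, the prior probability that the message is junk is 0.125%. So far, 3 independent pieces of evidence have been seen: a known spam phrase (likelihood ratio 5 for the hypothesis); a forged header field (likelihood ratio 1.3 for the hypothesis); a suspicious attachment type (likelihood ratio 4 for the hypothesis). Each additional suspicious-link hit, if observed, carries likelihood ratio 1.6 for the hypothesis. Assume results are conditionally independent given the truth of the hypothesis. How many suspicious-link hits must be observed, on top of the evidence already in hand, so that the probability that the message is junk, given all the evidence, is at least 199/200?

19

Prior odds = 0.00125/0.99875 = 1/799.
Combined Bayes factor of the evidence already in hand = 5 × 1.3 × 4 = 26.
Odds after that evidence = (1/799) × 26 = 26/799.
Target odds = 0.995/0.005 = 199.
Need 1.6ⁿ ≥ 199 ÷ (26/799) = 159001/26.
1.6¹⁸ ≈4722.37 falls short of 159001/26 but 1.6¹⁹ ≈7555.79 reaches it, so n = 19.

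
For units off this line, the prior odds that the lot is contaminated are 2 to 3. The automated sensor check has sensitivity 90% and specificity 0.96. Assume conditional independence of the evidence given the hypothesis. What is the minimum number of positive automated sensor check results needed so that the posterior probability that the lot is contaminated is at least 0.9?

Prior odds = 2/3.
False-positive rate = 1 − 0.96 = 0.04; likelihood ratio of a positive = 0.9/0.04 = 22.5.
Target posterior odds = 0.9/0.1 = 9.
Require 22.5ⁿ ≥ 9 ÷ (2/3) = 13.5.
22.5¹ = 22.5, which meets the required 13.5; so n = 1.

1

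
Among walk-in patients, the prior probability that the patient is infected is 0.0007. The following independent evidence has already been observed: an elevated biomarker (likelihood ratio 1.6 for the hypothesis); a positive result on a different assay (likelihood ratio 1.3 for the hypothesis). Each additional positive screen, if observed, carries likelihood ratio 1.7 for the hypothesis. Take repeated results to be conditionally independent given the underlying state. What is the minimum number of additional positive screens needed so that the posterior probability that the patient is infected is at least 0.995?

Prior odds = 0.0007/0.9993 = 7/9993.
Combined Bayes factor of the evidence already in hand = 1.6 × 1.3 = 2.08.
Odds after that evidence = (7/9993) × 2.08 = 364/249825.
Target odds = 0.995/0.005 = 199.
Need 1.7ⁿ ≥ 199 ÷ (364/249825) = 49715175/364.
1.7²² ≈117456 falls short of 49715175/364 but 1.7²³ ≈199676 reaches it, so n = 23.

23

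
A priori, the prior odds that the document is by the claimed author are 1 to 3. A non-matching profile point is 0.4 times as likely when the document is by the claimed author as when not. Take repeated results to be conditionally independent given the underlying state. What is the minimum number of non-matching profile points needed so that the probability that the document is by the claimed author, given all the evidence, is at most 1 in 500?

Prior odds = 1/3.
Likelihood ratio per non-matching profile point = 0.4.
Target posterior odds = 0.002/0.998 = 1/499.
Require 0.4ⁿ ≤ 1/499 ÷ (1/3) = 3/499.
0.4⁵ = 0.01024 is still above 3/499 but 0.4⁶ = 64/15625 is at or below it, so n = 6.

6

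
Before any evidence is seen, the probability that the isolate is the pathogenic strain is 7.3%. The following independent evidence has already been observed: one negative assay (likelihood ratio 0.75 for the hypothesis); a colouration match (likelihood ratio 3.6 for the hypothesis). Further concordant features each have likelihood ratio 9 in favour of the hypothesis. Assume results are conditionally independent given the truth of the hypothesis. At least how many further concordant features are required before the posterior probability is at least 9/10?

Prior odds = 0.073/0.927 = 73/927.
Combined Bayes factor of the evidence already in hand = 0.75 × 3.6 = 2.7.
Odds after that evidence = (73/927) × 2.7 = 219/1030.
Target odds = 0.9/0.1 = 9.
Need 9ⁿ ≥ 9 ÷ (219/1030) = 3090/73.
9¹ = 9 falls short of 3090/73 but 9² = 81 reaches it, so n = 2.

2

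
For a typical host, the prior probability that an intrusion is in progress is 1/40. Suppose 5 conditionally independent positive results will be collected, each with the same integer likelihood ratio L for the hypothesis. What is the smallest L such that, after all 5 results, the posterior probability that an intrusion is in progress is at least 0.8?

3

Prior odds = 0.025/0.975 = 1/39.
Target odds = 0.8/0.2 = 4.
Need L⁵ ≥ 4 ÷ (1/39) = 156.
2⁵ = 32 < 156 ≤ 243 = 3⁵, so L = 3.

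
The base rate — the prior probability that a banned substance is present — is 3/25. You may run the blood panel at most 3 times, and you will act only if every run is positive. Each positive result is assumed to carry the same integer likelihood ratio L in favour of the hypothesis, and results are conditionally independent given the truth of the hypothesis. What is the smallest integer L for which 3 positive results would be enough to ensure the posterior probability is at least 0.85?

4

Prior odds = 0.12/0.88 = 3/22.
Target odds = 0.85/0.15 = 17/3.
Need L³ ≥ 17/3 ÷ (3/22) = 374/9.
3³ = 27 < 374/9 ≤ 64 = 4³, so L = 4.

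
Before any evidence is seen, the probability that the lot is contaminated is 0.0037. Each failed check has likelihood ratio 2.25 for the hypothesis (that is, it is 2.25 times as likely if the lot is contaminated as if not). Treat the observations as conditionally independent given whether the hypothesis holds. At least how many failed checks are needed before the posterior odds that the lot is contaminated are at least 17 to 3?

10

Prior odds = 0.0037/0.9963 = 37/9963.
Likelihood ratio per failed check = 2.25.
Target odds = 17/3.
Require 2.25ⁿ ≥ 17/3 ÷ (37/9963) = 56457/37.
2.25⁹ = 387420489/262144 falls short of 56457/37 but 2.25¹⁰ ≈3325.26 reaches it, so n = 10.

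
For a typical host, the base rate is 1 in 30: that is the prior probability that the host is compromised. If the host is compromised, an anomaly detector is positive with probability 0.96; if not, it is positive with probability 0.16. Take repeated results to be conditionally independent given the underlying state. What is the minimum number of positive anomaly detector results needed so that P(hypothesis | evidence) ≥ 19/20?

4

Prior odds: (1/30) ÷ (29/30) = 1/29.
Likelihood ratio of a positive = 0.96/0.16 = 6.
Target posterior odds = 0.95/0.05 = 19.
Require 6ⁿ ≥ 19 ÷ (1/29) = 551.
6³ = 216 falls short of 551 but 6⁴ = 1296 reaches it, so n = 4.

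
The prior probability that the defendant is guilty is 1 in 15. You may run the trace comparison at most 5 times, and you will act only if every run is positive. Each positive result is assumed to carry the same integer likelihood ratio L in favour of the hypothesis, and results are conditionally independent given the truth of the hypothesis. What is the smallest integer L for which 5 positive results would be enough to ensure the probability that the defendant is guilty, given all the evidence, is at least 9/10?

Prior odds = (1/15)/(14/15) = 1/14.
Target odds = 0.9/0.1 = 9.
Need L⁵ ≥ 9 ÷ (1/14) = 126.
2⁵ = 32 < 126 ≤ 243 = 3⁵, so L = 3.

3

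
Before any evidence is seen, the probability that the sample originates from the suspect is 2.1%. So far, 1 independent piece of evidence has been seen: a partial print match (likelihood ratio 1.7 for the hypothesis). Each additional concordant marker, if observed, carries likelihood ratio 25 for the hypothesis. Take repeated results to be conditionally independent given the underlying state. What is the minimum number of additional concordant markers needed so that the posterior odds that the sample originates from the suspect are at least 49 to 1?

3

Prior odds = 0.021/0.979 = 21/979.
Bayes factor of the evidence already in hand = 1.7.
Odds after that evidence = (21/979) × 1.7 = 357/9790.
Target odds = 49.
Need 25ⁿ ≥ 49 ÷ (357/9790) = 68530/51.
25² = 625 falls short of 68530/51 but 25³ = 15625 reaches it, so n = 3.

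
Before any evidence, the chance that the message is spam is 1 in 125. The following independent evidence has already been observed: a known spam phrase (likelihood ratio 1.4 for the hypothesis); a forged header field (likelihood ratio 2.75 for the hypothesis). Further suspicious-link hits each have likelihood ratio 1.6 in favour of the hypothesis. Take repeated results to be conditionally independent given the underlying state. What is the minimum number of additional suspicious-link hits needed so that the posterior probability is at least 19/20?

14

Prior odds = 0.008/0.992 = 1/124.
Combined Bayes factor of the evidence already in hand = 1.4 × 2.75 = 3.85.
Odds after that evidence = (1/124) × 3.85 = 77/2480.
Target odds = 0.95/0.05 = 19.
Need 1.6ⁿ ≥ 19 ÷ (77/2480) = 47120/77.
1.6¹³ ≈450.36 falls short of 47120/77 but 1.6¹⁴ ≈720.576 reaches it, so n = 14.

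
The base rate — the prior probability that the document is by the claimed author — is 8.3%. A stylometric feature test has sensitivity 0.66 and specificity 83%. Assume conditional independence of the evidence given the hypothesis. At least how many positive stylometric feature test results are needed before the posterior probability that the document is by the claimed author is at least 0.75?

Prior odds = 0.083/0.917 = 83/917.
False-positive rate = 1 − 0.83 = 0.17; likelihood ratio of a positive = 0.66/0.17 = 66/17.
Target odds: 0.75 ÷ 0.25 = 3.
Require (66/17)ⁿ ≥ 3 ÷ (83/917) = 2751/83.
(66/17)² = 4356/289 falls short of 2751/83 but (66/17)³ = 287496/4913 reaches it, so n = 3.

3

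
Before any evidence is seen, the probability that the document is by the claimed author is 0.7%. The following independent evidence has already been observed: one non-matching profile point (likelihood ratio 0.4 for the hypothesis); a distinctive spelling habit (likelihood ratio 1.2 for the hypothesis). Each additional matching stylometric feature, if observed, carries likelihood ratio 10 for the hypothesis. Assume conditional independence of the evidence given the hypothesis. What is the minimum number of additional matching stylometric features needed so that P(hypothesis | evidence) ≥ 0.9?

4

Prior odds = 0.007/0.993 = 7/993.
Combined Bayes factor of the evidence already in hand = 0.4 × 1.2 = 0.48.
Odds after that evidence = (7/993) × 0.48 = 28/8275.
Target odds = 0.9/0.1 = 9.
Need 10ⁿ ≥ 9 ÷ (28/8275) = 74475/28.
10³ = 1000 falls short of 74475/28 but 10⁴ = 10000 reaches it, so n = 4.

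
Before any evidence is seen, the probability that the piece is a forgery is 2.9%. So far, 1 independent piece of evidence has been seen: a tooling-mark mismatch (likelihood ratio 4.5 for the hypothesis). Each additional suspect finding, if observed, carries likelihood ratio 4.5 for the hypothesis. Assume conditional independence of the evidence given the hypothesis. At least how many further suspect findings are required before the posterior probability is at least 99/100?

5

Prior odds = 0.029/0.971 = 29/971.
Bayes factor of the evidence already in hand = 4.5.
Odds after that evidence = (29/971) × 4.5 = 261/1942.
Target odds = 0.99/0.01 = 99.
Need 4.5ⁿ ≥ 99 ÷ (261/1942) = 21362/29.
4.5⁴ = 410.0625 falls short of 21362/29 but 4.5⁵ = 1845.28125 reaches it, so n = 5.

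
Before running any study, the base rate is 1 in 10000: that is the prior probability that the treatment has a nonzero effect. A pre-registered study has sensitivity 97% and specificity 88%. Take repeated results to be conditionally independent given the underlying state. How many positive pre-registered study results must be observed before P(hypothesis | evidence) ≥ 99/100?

7

Prior odds: 0.0001 ÷ 0.9999 = 1/9999.
False-positive rate = 1 − 0.88 = 0.12; likelihood ratio of a positive = 0.97/0.12 = 97/12.
Target posterior odds = 0.99/0.01 = 99.
Need (1/9999) × (97/12)ⁿ ≥ 99, i.e. (97/12)ⁿ ≥ 989901.
(97/12)⁶ ≈278961 falls short of 989901 but (97/12)⁷ ≈2.25493e+06 reaches it, so n = 7.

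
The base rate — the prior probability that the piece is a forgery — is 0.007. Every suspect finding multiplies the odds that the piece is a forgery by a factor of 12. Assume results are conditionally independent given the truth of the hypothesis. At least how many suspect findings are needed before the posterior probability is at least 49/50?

4

Prior odds = 0.007/0.993 = 7/993.
Likelihood ratio per suspect finding = 12.
Target odds: 0.98 ÷ 0.02 = 49.
Need (7/993) × 12ⁿ ≥ 49, i.e. 12ⁿ ≥ 6951.
12³ = 1728 falls short of 6951 but 12⁴ = 20736 reaches it, so n = 4.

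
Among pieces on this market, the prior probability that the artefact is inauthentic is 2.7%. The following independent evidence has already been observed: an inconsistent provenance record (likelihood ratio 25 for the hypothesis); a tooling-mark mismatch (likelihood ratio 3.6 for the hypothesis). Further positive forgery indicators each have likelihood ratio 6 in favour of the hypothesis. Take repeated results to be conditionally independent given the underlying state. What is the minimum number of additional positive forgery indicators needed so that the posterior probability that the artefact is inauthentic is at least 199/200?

Prior odds = 0.027/0.973 = 27/973.
Combined Bayes factor of the evidence already in hand = 25 × 3.6 = 90.
Odds after that evidence = (27/973) × 90 = 2430/973.
Target odds = 0.995/0.005 = 199.
Need 6ⁿ ≥ 199 ÷ (2430/973) = 193627/2430.
6² = 36 falls short of 193627/2430 but 6³ = 216 reaches it, so n = 3.

3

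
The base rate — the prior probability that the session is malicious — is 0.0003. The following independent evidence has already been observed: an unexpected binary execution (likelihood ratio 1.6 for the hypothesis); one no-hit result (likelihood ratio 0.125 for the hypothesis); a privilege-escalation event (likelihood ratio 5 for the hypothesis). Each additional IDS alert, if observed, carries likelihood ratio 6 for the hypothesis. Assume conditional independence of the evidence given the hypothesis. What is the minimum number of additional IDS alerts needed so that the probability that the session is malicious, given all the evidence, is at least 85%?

6

Prior odds = 0.0003/0.9997 = 3/9997.
Combined Bayes factor of the evidence already in hand = 1.6 × 0.125 × 5 = 1.
Odds after that evidence = (3/9997) × 1 = 3/9997.
Target odds = 0.85/0.15 = 17/3.
Need 6ⁿ ≥ 17/3 ÷ (3/9997) = 169949/9.
6⁵ = 7776 falls short of 169949/9 but 6⁶ = 46656 reaches it, so n = 6.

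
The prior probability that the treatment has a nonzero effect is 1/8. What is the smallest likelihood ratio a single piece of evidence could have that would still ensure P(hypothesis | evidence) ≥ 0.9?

63

Prior odds = 0.125/0.875 = 1/7.
Target odds = 0.9/0.1 = 9.
Required Bayes factor = 9 ÷ (1/7) = 63.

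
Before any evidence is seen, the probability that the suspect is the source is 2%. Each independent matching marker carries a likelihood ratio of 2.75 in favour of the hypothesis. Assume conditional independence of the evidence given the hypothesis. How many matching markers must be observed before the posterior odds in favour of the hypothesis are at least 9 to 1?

7

Prior odds: 0.02 ÷ 0.98 = 1/49.
Likelihood ratio per matching marker = 2.75.
Target odds = 9.
Require 2.75ⁿ ≥ 9 ÷ (1/49) = 441.
2.75⁶ = 1771561/4096 falls short of 441 but 2.75⁷ = 19487171/16384 reaches it, so n = 7.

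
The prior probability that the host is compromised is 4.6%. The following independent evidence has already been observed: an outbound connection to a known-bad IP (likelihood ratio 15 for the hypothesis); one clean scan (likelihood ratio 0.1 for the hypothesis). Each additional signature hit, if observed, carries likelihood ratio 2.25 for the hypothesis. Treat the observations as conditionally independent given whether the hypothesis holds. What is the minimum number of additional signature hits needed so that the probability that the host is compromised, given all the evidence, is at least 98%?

Prior odds = 0.046/0.954 = 23/477.
Combined Bayes factor of the evidence already in hand = 15 × 0.1 = 1.5.
Odds after that evidence = (23/477) × 1.5 = 23/318.
Target odds = 0.98/0.02 = 49.
Need 2.25ⁿ ≥ 49 ÷ (23/318) = 15582/23.
2.25⁸ = 43046721/65536 falls short of 15582/23 but 2.25⁹ = 387420489/262144 reaches it, so n = 9.

9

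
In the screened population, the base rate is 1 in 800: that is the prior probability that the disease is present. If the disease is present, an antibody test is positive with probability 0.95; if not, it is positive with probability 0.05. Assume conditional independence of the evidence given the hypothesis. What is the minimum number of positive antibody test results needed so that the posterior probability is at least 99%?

Prior odds = 0.00125/0.99875 = 1/799.
Likelihood ratio of a positive = 0.95/0.05 = 19.
Target posterior odds = 0.99/0.01 = 99.
Need (1/799) × 19ⁿ ≥ 99, i.e. 19ⁿ ≥ 79101.
19³ = 6859 falls short of 79101 but 19⁴ = 130321 reaches it, so n = 4.

4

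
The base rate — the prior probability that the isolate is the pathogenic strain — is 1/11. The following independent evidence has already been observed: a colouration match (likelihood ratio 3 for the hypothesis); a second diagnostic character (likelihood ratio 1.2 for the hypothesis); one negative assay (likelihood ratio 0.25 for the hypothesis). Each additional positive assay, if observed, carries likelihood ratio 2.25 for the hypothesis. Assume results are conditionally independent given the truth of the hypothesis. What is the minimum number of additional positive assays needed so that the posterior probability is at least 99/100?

Prior odds = (1/11)/(10/11) = 0.1.
Combined Bayes factor of the evidence already in hand = 3 × 1.2 × 0.25 = 0.9.
Odds after that evidence = 0.1 × 0.9 = 0.09.
Target odds = 0.99/0.01 = 99.
Need 2.25ⁿ ≥ 99 ÷ 0.09 = 1100.
2.25⁸ = 43046721/65536 falls short of 1100 but 2.25⁹ = 387420489/262144 reaches it, so n = 9.

9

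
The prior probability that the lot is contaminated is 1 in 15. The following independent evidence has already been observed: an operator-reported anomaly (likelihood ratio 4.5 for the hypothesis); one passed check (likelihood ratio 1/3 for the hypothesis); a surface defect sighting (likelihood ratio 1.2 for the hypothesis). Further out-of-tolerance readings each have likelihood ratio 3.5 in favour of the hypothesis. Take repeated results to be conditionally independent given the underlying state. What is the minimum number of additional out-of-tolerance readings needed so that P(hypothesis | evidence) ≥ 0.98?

Prior odds = (1/15)/(14/15) = 1/14.
Combined Bayes factor of the evidence already in hand = 4.5 × (1/3) × 1.2 = 1.8.
Odds after that evidence = (1/14) × 1.8 = 9/70.
Target odds = 0.98/0.02 = 49.
Need 3.5ⁿ ≥ 49 ÷ (9/70) = 3430/9.
3.5⁴ = 150.0625 falls short of 3430/9 but 3.5⁵ = 525.21875 reaches it, so n = 5.

5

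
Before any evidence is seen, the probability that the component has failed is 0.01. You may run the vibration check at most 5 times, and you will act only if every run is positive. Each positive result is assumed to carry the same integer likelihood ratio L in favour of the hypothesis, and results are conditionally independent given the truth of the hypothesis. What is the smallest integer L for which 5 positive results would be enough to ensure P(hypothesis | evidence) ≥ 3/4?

Prior odds = 0.01/0.99 = 1/99.
Target odds = 0.75/0.25 = 3.
Need L⁵ ≥ 3 ÷ (1/99) = 297.
3⁵ = 243 < 297 ≤ 1024 = 4⁵, so L = 4.

4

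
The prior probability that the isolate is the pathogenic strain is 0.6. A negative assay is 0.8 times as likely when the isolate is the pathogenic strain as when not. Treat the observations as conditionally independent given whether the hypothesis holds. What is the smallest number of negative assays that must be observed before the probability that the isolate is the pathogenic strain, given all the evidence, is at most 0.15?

10

Prior odds: 0.6 ÷ 0.4 = 1.5.
Likelihood ratio per negative assay = 0.8.
Target posterior odds = 0.15/0.85 = 3/17.
Need 1.5 × 0.8ⁿ ≤ 3/17, i.e. 0.8ⁿ ≤ 2/17.
0.8⁹ = 262144/1953125 is still above 2/17 but 0.8¹⁰ = 1048576/9765625 is at or below it, so n = 10.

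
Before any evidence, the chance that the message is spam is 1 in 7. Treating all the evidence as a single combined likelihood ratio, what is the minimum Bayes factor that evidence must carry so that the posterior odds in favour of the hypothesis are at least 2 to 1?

12

Prior odds = (1/7)/(6/7) = 1/6.
Target odds = 2.
Required Bayes factor = 2 ÷ (1/6) = 12.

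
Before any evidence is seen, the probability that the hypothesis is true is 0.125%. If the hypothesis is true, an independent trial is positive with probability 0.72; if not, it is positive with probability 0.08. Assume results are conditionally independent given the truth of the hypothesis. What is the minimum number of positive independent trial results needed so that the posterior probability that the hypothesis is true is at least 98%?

Prior odds: 0.00125 ÷ 0.99875 = 1/799.
Likelihood ratio of a positive = 0.72/0.08 = 9.
Target posterior odds = 0.98/0.02 = 49.
Require 9ⁿ ≥ 49 ÷ (1/799) = 39151.
9⁴ = 6561 falls short of 39151 but 9⁵ = 59049 reaches it, so n = 5.

5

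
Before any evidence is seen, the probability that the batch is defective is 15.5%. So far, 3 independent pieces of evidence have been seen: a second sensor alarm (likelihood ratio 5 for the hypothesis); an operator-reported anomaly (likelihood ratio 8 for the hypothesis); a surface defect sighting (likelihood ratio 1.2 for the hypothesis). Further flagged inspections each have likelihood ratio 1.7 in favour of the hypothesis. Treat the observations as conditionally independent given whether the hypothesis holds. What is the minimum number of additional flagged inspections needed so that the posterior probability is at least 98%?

4

Prior odds = 0.155/0.845 = 31/169.
Combined Bayes factor of the evidence already in hand = 5 × 8 × 1.2 = 48.
Odds after that evidence = (31/169) × 48 = 1488/169.
Target odds = 0.98/0.02 = 49.
Need 1.7ⁿ ≥ 49 ÷ (1488/169) = 8281/1488.
1.7³ = 4.913 falls short of 8281/1488 but 1.7⁴ = 8.3521 reaches it, so n = 4.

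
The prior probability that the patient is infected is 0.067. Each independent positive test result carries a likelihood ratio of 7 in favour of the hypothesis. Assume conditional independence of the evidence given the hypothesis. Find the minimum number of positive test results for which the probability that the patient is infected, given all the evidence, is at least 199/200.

5

Prior odds: 0.067 ÷ 0.933 = 67/933.
Likelihood ratio per positive test result = 7.
Target odds: 0.995 ÷ 0.005 = 199.
Need (67/933) × 7ⁿ ≥ 199, i.e. 7ⁿ ≥ 185667/67.
7⁴ = 2401 falls short of 185667/67 but 7⁵ = 16807 reaches it, so n = 5.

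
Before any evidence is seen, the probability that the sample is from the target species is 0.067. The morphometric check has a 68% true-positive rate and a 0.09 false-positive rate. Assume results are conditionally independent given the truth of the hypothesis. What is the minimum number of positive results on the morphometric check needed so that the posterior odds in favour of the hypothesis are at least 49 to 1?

4

Prior odds: 0.067 ÷ 0.933 = 67/933.
Likelihood ratio of a positive result = 0.68/0.09 = 68/9.
Target odds = 49.
Require (68/9)ⁿ ≥ 49 ÷ (67/933) = 45717/67.
(68/9)³ = 314432/729 falls short of 45717/67 but (68/9)⁴ = 21381376/6561 reaches it, so n = 4.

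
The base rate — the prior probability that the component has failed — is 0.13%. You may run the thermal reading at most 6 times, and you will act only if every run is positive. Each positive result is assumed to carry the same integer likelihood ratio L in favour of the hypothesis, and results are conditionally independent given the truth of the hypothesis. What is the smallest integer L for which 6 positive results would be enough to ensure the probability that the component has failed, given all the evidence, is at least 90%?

5

Prior odds = 0.0013/0.9987 = 13/9987.
Target odds = 0.9/0.1 = 9.
Need L⁶ ≥ 9 ÷ (13/9987) = 89883/13.
4⁶ = 4096 < 89883/13 ≤ 15625 = 5⁶, so L = 5.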